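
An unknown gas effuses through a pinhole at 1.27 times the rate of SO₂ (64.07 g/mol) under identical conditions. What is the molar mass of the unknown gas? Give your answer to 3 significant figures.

Graham's law gives rate_X/rate_SO₂ = √(M_SO₂/M_X).
1.27 = √(64.07/M_X)
M_X = 64.07 / 1.27² = 64.07 / 1.613 = 39.7 g/mol

39.7 g/mol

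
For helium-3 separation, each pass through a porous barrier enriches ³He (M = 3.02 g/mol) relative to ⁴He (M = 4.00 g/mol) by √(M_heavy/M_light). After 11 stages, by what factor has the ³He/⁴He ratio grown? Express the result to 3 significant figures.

4.69

Each stage multiplies the ratio by α = √(4.00/3.02), so after 11 stages the overall factor is α^11 = (4.00/3.02)^(11/2).
= 1.32450^(11/2) = 4.69.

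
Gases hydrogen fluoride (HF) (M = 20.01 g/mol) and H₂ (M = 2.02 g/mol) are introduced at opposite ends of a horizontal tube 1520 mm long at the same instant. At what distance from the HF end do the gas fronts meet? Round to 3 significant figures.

In equal time, each gas travels a distance ∝ its rate ∝ 1/√M, so d_HF/d_H₂ = √(M_H₂/M_HF) = √(2.02/20.01) = 0.3177.
With d_HF + d_H₂ = 1520 mm, d_H₂ = 1520/(1 + 0.3177) = 1154 mm.
d_HF = 1520 − 1154 = 366 mm.

366 mm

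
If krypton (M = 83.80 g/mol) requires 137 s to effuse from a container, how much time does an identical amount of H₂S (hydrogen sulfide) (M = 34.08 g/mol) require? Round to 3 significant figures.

87.4 s

From Graham's law, t_H₂S/t_Kr = √(M_H₂S/M_Kr) = √(34.08/83.80) = √0.4067 = 0.6377.
So the time for H₂S is 137 × 0.6377 = 87.4 s.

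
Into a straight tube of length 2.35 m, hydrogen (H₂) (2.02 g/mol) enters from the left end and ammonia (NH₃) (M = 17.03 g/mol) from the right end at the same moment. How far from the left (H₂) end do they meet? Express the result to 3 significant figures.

Graham's law gives d_H₂/d_NH₃ = rate_H₂/rate_NH₃ = √(M_NH₃/M_H₂) = √(17.03/2.02) = 2.904.
With d_H₂ + d_NH₃ = 2.35 m, d_NH₃ = 2.35/(1 + 2.904) = 0.6020 m.
d_H₂ = 2.35 − 0.6020 = 1.75 m.

1.75 m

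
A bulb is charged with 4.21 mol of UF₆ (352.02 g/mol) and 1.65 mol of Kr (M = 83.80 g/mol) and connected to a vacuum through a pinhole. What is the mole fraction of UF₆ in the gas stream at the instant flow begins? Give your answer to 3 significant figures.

0.555

Rate_i ∝ x_i/√M_i (Graham's law weighted by mole fraction), so the effusate composition follows n_i/√M_i.
x_UF₆(eff) = (n_UF₆/√M_UF₆) / (n_UF₆/√M_UF₆ + n_Kr/√M_Kr)
= (4.21/√352.02) / (4.21/√352.02 + 1.65/√83.80) = 0.2244/(0.2244 + 0.1802) = 0.555.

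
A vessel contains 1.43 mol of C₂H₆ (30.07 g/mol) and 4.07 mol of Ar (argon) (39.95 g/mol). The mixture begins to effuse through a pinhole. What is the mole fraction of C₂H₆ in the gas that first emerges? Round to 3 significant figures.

Each component's effusion rate ∝ (its partial pressure)·(1/√M) ∝ n_i/√M_i.
So x_C₂H₆ in the escaping gas = (n_C₂H₆/√M_C₂H₆) / Σ(n_i/√M_i)
= (1.43/√30.07) / (1.43/√30.07 + 4.07/√39.95) = 0.2608/(0.2608 + 0.6439) = 0.288.

0.288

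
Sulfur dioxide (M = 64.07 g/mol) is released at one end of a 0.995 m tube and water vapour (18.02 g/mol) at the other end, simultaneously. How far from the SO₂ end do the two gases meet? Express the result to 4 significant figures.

Distances travelled in equal time are proportional to diffusion rates, so d_SO₂/d_H₂O = √(M_H₂O/M_SO₂) = √(18.02/64.07) = 0.5303.
With d_SO₂ + d_H₂O = 0.995 m, d_H₂O = 0.995/(1 + 0.5303) = 0.6502 m.
d_SO₂ = 0.995 − 0.6502 = 0.3448 m.

0.3448 m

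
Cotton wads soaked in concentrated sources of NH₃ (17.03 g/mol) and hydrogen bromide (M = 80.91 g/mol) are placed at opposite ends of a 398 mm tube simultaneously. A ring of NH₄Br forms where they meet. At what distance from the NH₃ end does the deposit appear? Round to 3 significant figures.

Graham's law gives d_NH₃/d_HBr = rate_NH₃/rate_HBr = √(M_HBr/M_NH₃) = √(80.91/17.03) = 2.180.
With d_NH₃ + d_HBr = 398 mm, d_HBr = 398/(1 + 2.180) = 125.2 mm.
d_NH₃ = 398 − 125.2 = 273 mm.

273 mm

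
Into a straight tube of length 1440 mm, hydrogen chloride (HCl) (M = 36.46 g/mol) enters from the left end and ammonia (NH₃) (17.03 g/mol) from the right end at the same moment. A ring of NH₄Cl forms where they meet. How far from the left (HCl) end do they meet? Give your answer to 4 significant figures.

The fronts meet when d_HCl + d_NH₃ = L with d_HCl/d_NH₃ = √(M_NH₃/M_HCl) (Graham's law). Here √(M_NH₃/M_HCl) = √(17.03/36.46) = 0.6834.
With d_HCl + d_NH₃ = 1440 mm, d_NH₃ = 1440/(1 + 0.6834) = 855.4 mm.
d_HCl = 1440 − 855.4 = 584.6 mm.

584.6 mm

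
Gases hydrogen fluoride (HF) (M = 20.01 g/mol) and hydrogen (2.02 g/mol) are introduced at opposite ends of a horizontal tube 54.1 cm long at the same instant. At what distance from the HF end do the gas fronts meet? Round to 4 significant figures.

In equal time, each gas travels a distance ∝ its rate ∝ 1/√M, so d_HF/d_H₂ = √(M_H₂/M_HF) = √(2.02/20.01) = 0.3177.
With d_HF + d_H₂ = 54.1 cm, d_H₂ = 54.1/(1 + 0.3177) = 41.06 cm.
d_HF = 54.1 − 41.06 = 13.04 cm.

13.04 cm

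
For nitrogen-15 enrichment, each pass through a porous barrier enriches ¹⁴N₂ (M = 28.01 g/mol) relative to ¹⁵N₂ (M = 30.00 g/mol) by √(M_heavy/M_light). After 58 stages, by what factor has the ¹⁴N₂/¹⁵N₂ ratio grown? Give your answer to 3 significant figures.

Each stage multiplies the ratio by α = √(30.00/28.01), so after 58 stages the overall factor is α^58 = (30.00/28.01)^(58/2).
= 1.07105^29 = 7.32.

7.32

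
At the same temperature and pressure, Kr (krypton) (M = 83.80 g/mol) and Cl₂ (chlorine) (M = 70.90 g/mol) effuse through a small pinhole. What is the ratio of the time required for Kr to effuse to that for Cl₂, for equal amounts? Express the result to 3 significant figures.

By Graham's law, t_Kr/t_Cl₂ = √(M_Kr/M_Cl₂) = √(83.80/70.90) = √1.182 = 1.09.

1.09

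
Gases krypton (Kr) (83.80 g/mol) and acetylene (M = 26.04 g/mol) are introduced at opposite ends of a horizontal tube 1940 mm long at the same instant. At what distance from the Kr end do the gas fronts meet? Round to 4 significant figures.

Graham's law gives d_Kr/d_C₂H₂ = rate_Kr/rate_C₂H₂ = √(M_C₂H₂/M_Kr) = √(26.04/83.80) = 0.5574.
With d_Kr + d_C₂H₂ = 1940 mm, d_C₂H₂ = 1940/(1 + 0.5574) = 1246 mm.
d_Kr = 1940 − 1246 = 694.4 mm.

694.4 mm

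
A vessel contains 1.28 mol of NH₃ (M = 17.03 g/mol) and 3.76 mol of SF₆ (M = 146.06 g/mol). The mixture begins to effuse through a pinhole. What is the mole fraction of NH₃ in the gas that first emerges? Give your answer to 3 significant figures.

0.499

Each component's effusion rate ∝ (its partial pressure)·(1/√M) ∝ n_i/√M_i.
x_NH₃(eff) = (n_NH₃/√M_NH₃) / (n_NH₃/√M_NH₃ + n_SF₆/√M_SF₆)
= (1.28/√17.03) / (1.28/√17.03 + 3.76/√146.06) = 0.3102/(0.3102 + 0.3111) = 0.499.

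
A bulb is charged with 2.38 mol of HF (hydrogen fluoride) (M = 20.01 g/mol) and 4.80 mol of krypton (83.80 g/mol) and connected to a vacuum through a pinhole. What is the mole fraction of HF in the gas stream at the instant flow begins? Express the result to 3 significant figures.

0.504

The effusion rate of species i is ∝ p_i/√M_i ∝ n_i/√M_i.
x_HF(eff) = (n_HF/√M_HF) / (n_HF/√M_HF + n_Kr/√M_Kr)
= (2.38/√20.01) / (2.38/√20.01 + 4.80/√83.80) = 0.5321/(0.5321 + 0.5243) = 0.504.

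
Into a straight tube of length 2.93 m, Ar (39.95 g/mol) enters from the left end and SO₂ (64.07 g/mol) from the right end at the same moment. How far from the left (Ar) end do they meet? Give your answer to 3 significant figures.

In equal time, each gas travels a distance ∝ its rate ∝ 1/√M, so d_Ar/d_SO₂ = √(M_SO₂/M_Ar) = √(64.07/39.95) = 1.266.
With d_Ar + d_SO₂ = 2.93 m, d_SO₂ = 2.93/(1 + 1.266) = 1.293 m.
d_Ar = 2.93 − 1.293 = 1.64 m.

1.64 m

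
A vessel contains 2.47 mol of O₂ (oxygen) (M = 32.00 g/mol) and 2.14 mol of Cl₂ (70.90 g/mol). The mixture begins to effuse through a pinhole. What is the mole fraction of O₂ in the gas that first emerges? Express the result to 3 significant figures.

0.632

Rate_i ∝ x_i/√M_i (Graham's law weighted by mole fraction), so the effusate composition follows n_i/√M_i.
So x_O₂ in the escaping gas = (n_O₂/√M_O₂) / Σ(n_i/√M_i)
= (2.47/√32.00) / (2.47/√32.00 + 2.14/√70.90) = 0.4366/(0.4366 + 0.2542) = 0.632.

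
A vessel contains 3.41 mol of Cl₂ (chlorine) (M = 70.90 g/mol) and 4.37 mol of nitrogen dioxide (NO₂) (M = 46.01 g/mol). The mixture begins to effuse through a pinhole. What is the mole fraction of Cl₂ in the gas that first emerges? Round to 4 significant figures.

Effusion rate of each component ∝ n_i/√M_i (partial pressure × 1/√M).
So x_Cl₂ in the escaping gas = (n_Cl₂/√M_Cl₂) / Σ(n_i/√M_i)
= (3.41/√70.90) / (3.41/√70.90 + 4.37/√46.01) = 0.4050/(0.4050 + 0.6443) = 0.3860.

0.3860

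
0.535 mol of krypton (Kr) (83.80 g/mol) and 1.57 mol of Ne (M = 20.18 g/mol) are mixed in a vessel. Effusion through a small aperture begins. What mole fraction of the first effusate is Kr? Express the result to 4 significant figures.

Rate_i ∝ x_i/√M_i (Graham's law weighted by mole fraction), so the effusate composition follows n_i/√M_i.
Mole fraction of Kr in the effusate = (n_Kr/√M_Kr) / (n_Kr/√M_Kr + n_Ne/√M_Ne)
= (0.535/√83.80) / (0.535/√83.80 + 1.57/√20.18) = 0.05844/(0.05844 + 0.3495) = 0.1433.

0.1433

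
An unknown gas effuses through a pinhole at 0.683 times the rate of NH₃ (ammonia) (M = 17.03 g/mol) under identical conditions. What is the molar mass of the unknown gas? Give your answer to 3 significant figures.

From Graham's law, rate_X/rate_NH₃ = √(M_NH₃/M_X).
0.683 = √(17.03/M_X)
M_X = 17.03 / 0.683² = 17.03 / 0.4665 = 36.5 g/mol

36.5 g/mol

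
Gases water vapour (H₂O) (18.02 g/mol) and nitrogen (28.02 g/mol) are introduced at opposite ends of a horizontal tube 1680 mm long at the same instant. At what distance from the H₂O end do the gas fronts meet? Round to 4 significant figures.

In equal time, each gas travels a distance ∝ its rate ∝ 1/√M, so d_H₂O/d_N₂ = √(M_N₂/M_H₂O) = √(28.02/18.02) = 1.247.
With d_H₂O + d_N₂ = 1680 mm, d_N₂ = 1680/(1 + 1.247) = 747.7 mm.
d_H₂O = 1680 − 747.7 = 932.3 mm.

932.3 mm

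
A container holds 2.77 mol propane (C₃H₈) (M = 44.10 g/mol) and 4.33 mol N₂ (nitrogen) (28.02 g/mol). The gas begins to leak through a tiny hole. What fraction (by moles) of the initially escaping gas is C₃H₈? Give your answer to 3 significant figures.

The effusion rate of species i is ∝ p_i/√M_i ∝ n_i/√M_i.
Mole fraction of C₃H₈ in the effusate = (n_C₃H₈/√M_C₃H₈) / (n_C₃H₈/√M_C₃H₈ + n_N₂/√M_N₂)
= (2.77/√44.10) / (2.77/√44.10 + 4.33/√28.02) = 0.4171/(0.4171 + 0.8180) = 0.338.

0.338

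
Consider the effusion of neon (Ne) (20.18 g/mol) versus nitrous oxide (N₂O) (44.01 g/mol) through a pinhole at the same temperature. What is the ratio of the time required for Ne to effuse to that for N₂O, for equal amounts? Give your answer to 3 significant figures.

0.677

Since effusion rate ∝ 1/√M, t_Ne/t_N₂O = √(M_Ne/M_N₂O) = √(20.18/44.01) = √0.4585 = 0.677.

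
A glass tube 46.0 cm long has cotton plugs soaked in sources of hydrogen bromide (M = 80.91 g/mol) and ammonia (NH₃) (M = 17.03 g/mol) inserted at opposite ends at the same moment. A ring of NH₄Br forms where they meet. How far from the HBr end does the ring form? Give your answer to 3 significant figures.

In equal time, each gas travels a distance ∝ its rate ∝ 1/√M, so d_HBr/d_NH₃ = √(M_NH₃/M_HBr) = √(17.03/80.91) = 0.4588.
With d_HBr + d_NH₃ = 46.0 cm, d_NH₃ = 46.0/(1 + 0.4588) = 31.53 cm.
d_HBr = 46.0 − 31.53 = 14.5 cm.

14.5 cm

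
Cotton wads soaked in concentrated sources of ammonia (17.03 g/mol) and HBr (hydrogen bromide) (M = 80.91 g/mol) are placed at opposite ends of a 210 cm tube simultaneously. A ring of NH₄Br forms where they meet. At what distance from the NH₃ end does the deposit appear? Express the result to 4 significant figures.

In equal time, each gas travels a distance ∝ its rate ∝ 1/√M, so d_NH₃/d_HBr = √(M_HBr/M_NH₃) = √(80.91/17.03) = 2.180.
With d_NH₃ + d_HBr = 210 cm, d_HBr = 210/(1 + 2.180) = 66.04 cm.
d_NH₃ = 210 − 66.04 = 144.0 cm.

144.0 cm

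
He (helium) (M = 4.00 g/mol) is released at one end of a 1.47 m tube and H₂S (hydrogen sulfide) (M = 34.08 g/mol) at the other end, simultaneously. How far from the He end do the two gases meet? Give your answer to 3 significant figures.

Graham's law gives d_He/d_H₂S = rate_He/rate_H₂S = √(M_H₂S/M_He) = √(34.08/4.00) = 2.919.
With d_He + d_H₂S = 1.47 m, d_H₂S = 1.47/(1 + 2.919) = 0.3751 m.
d_He = 1.47 − 0.3751 = 1.09 m.

1.09 m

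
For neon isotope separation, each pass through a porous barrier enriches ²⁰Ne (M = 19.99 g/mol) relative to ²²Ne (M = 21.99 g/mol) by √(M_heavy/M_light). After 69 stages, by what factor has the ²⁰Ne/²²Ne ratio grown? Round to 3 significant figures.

26.8

The single-stage factor is √(M_heavy/M_light), so 69 stages give [√(21.99/19.99)]^69 = (21.99/19.99)^(69/2).
= 1.10005^(69/2) = 26.8.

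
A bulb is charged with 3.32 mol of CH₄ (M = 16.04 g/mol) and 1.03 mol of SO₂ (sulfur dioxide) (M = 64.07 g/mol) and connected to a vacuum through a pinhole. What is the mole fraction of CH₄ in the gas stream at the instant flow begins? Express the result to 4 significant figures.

0.8656

Effusion rate of each component ∝ n_i/√M_i (partial pressure × 1/√M).
Mole fraction of CH₄ in the effusate = (n_CH₄/√M_CH₄) / (n_CH₄/√M_CH₄ + n_SO₂/√M_SO₂)
= (3.32/√16.04) / (3.32/√16.04 + 1.03/√64.07) = 0.8290/(0.8290 + 0.1287) = 0.8656.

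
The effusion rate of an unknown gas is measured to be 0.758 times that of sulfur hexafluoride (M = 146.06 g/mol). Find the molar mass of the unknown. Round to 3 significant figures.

By Graham's law, rate_X/rate_SF₆ = √(M_SF₆/M_X).
0.758 = √(146.06/M_X)
M_X = 146.06 / 0.758² = 146.06 / 0.5746 = 254 g/mol

254 g/mol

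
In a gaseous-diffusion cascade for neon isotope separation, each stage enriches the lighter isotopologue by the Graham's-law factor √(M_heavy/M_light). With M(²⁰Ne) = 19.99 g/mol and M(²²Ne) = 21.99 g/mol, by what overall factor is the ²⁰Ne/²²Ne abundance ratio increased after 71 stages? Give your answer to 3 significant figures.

29.5

The single-stage factor is √(M_heavy/M_light), so 71 stages give [√(21.99/19.99)]^71 = (21.99/19.99)^(71/2).
= 1.10005^(71/2) = 29.5.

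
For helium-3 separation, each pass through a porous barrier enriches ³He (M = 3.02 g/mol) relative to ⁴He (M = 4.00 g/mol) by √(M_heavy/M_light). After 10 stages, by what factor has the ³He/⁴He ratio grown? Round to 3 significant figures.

Each stage multiplies the ratio by α = √(4.00/3.02), so after 10 stages the overall factor is α^10 = (4.00/3.02)^(10/2).
= 1.32450^5 = 4.08.

4.08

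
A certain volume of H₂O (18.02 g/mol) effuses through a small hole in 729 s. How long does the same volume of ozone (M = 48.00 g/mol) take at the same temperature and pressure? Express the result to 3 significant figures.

1190 s

By Graham's law, t_O₃/t_H₂O = √(M_O₃/M_H₂O) = √(48.00/18.02) = √2.664 = 1.632.
So the time for O₃ is 729 × 1.632 = 1190 s.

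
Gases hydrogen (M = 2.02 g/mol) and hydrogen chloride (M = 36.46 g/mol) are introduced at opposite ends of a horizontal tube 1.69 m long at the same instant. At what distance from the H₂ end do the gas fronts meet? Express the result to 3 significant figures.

1.37 m

Graham's law gives d_H₂/d_HCl = rate_H₂/rate_HCl = √(M_HCl/M_H₂) = √(36.46/2.02) = 4.248.
With d_H₂ + d_HCl = 1.69 m, d_HCl = 1.69/(1 + 4.248) = 0.3220 m.
d_H₂ = 1.69 − 0.3220 = 1.37 m.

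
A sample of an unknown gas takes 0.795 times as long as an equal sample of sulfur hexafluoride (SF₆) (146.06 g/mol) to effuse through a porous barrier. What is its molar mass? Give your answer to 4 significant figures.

92.31 g/mol

Graham's law gives t_X/t_SF₆ = √(M_X/M_SF₆).
0.795 = √(M_X/146.06)
M_X = 146.06 × 0.795² = 146.06 × 0.6320 = 92.31 g/mol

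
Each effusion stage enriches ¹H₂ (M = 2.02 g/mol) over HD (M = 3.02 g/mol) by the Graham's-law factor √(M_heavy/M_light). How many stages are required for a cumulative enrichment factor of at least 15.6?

14

Per stage α = (3.02/2.02)^(1/2) = 1.49505^0.5, giving ln α = 0.2011.
Need α^N ≥ 15.6 ⇒ N ≥ ln(15.6) / ln α = 2.747 / 0.2011 = 13.66.
So at least 14 stages are needed.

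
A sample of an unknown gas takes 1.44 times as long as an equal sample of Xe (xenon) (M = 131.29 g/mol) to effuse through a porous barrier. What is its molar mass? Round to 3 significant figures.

Since effusion rate ∝ 1/√M, t_X/t_Xe = √(M_X/M_Xe).
1.44 = √(M_X/131.29)
M_X = 131.29 × 1.44² = 131.29 × 2.074 = 272 g/mol

272 g/mol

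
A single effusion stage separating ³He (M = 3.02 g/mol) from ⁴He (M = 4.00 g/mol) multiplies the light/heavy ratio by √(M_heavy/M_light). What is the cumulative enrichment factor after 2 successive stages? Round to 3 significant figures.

After 2 stages the ratio has grown by (√(4.00/3.02))^2 = (4.00/3.02)^(2/2).
= 1.32450^1 = 1.32.

1.32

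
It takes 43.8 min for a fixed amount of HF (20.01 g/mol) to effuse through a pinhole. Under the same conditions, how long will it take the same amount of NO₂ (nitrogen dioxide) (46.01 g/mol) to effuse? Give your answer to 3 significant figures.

66.4 min

From Graham's law, t_NO₂/t_HF = √(M_NO₂/M_HF) = √(46.01/20.01) = √2.299 = 1.516.
So the time for NO₂ is 43.8 × 1.516 = 66.4 min.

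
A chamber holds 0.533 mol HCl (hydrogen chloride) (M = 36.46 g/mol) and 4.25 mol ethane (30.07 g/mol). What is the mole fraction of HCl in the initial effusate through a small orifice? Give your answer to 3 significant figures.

Effusion rate of each component ∝ n_i/√M_i (partial pressure × 1/√M).
So x_HCl in the escaping gas = (n_HCl/√M_HCl) / Σ(n_i/√M_i)
= (0.533/√36.46) / (0.533/√36.46 + 4.25/√30.07) = 0.08827/(0.08827 + 0.7750) = 0.102.

0.102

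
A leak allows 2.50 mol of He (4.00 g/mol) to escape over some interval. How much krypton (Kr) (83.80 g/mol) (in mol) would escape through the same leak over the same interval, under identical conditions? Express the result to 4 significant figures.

0.5462 mol

From Graham's law, rate_Kr/rate_He = √(M_He/M_Kr) = √(4.00/83.80) = √0.04773 = 0.2185.
So the amount for Kr is 2.50 × 0.2185 = 0.5462 mol.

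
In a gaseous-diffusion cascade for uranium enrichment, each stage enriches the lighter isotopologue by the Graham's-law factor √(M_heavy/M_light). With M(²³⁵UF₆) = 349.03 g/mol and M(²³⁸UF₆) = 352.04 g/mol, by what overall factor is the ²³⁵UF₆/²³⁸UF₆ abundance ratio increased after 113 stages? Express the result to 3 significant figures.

Overall factor = α^113 with α = √(352.04/349.03), i.e. (352.04/349.03)^(113/2).
= 1.00862^(113/2) = 1.62.

1.62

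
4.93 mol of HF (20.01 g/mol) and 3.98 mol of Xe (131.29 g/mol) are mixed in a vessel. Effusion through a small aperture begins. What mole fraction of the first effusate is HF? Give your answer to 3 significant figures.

The effusion rate of species i is ∝ p_i/√M_i ∝ n_i/√M_i.
Mole fraction of HF in the effusate = (n_HF/√M_HF) / (n_HF/√M_HF + n_Xe/√M_Xe)
= (4.93/√20.01) / (4.93/√20.01 + 3.98/√131.29) = 1.102/(1.102 + 0.3473) = 0.760.

0.760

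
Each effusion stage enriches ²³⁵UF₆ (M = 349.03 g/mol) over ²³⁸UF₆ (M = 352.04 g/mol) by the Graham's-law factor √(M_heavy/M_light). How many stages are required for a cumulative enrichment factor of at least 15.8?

Single-stage factor α = √(352.04/349.03), so ln α = ½ ln(1.00862) = 0.004293.
Need α^N ≥ 15.8 ⇒ N ≥ ln(15.8) / ln α = 2.760 / 0.004293 = 642.84.
Rounding up, N = 643 stages.

643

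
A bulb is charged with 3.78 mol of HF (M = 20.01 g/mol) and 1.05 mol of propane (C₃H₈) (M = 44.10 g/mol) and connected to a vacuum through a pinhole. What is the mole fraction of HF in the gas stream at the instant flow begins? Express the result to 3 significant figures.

0.842

Effusion rate of each component ∝ n_i/√M_i (partial pressure × 1/√M).
x_HF(eff) = (n_HF/√M_HF) / (n_HF/√M_HF + n_C₃H₈/√M_C₃H₈)
= (3.78/√20.01) / (3.78/√20.01 + 1.05/√44.10) = 0.8450/(0.8450 + 0.1581) = 0.842.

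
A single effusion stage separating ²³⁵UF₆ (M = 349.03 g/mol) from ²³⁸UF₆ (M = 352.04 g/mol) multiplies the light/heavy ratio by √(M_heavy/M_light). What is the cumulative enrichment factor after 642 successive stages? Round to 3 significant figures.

15.7

The single-stage factor is √(M_heavy/M_light), so 642 stages give [√(352.04/349.03)]^642 = (352.04/349.03)^(642/2).
= 1.00862^321 = 15.7.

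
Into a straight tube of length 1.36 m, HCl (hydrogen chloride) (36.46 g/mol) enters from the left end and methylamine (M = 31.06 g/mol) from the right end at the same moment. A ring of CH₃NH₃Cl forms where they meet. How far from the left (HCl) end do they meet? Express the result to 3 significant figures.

Graham's law gives d_HCl/d_CH₃NH₂ = rate_HCl/rate_CH₃NH₂ = √(M_CH₃NH₂/M_HCl) = √(31.06/36.46) = 0.9230.
With d_HCl + d_CH₃NH₂ = 1.36 m, d_CH₃NH₂ = 1.36/(1 + 0.9230) = 0.7072 m.
d_HCl = 1.36 − 0.7072 = 0.653 m.

0.653 m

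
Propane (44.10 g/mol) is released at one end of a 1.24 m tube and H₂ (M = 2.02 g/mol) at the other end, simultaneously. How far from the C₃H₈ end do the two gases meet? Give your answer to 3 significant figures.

Graham's law gives d_C₃H₈/d_H₂ = rate_C₃H₈/rate_H₂ = √(M_H₂/M_C₃H₈) = √(2.02/44.10) = 0.2140.
With d_C₃H₈ + d_H₂ = 1.24 m, d_H₂ = 1.24/(1 + 0.2140) = 1.021 m.
d_C₃H₈ = 1.24 − 1.021 = 0.219 m.

0.219 m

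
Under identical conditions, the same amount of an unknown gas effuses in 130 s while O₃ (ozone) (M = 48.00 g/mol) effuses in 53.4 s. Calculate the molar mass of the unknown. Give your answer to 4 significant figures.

Since effusion rate ∝ 1/√M, t_X/t_O₃ = √(M_X/M_O₃).
130/53.4 = 2.434 = √(M_X/48.00)
M_X = 48.00 × 2.434² = 48.00 × 5.927 = 284.5 g/mol

284.5 g/mol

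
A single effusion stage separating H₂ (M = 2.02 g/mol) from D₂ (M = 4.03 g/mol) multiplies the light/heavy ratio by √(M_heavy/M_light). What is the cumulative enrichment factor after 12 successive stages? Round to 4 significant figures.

63.06

Overall factor = α^12 with α = √(4.03/2.02), i.e. (4.03/2.02)^(12/2).
= 1.99505^6 = 63.06.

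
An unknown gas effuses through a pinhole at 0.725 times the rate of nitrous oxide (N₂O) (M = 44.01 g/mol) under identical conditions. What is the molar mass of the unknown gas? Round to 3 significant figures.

83.7 g/mol

By Graham's law, rate_X/rate_N₂O = √(M_N₂O/M_X).
0.725 = √(44.01/M_X)
M_X = 44.01 / 0.725² = 44.01 / 0.5256 = 83.7 g/mol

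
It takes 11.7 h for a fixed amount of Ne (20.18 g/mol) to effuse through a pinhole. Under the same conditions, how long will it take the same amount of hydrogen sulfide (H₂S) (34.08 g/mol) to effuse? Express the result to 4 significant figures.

15.20 h

Using Graham's law: t_H₂S/t_Ne = √(M_H₂S/M_Ne) = √(34.08/20.18) = √1.689 = 1.300.
So the time for H₂S is 11.7 × 1.300 = 15.20 h.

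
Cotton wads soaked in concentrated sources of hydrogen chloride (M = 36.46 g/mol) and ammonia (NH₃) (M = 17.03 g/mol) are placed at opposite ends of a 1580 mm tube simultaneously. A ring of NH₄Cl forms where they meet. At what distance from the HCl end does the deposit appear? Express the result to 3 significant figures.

641 mm

Graham's law gives d_HCl/d_NH₃ = rate_HCl/rate_NH₃ = √(M_NH₃/M_HCl) = √(17.03/36.46) = 0.6834.
With d_HCl + d_NH₃ = 1580 mm, d_NH₃ = 1580/(1 + 0.6834) = 938.6 mm.
d_HCl = 1580 − 938.6 = 641 mm.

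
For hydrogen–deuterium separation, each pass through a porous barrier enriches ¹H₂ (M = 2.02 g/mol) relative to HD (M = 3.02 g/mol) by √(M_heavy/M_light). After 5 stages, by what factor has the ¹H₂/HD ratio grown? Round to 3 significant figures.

2.73

Overall factor = α^5 with α = √(3.02/2.02), i.e. (3.02/2.02)^(5/2).
= 1.49505^(5/2) = 2.73.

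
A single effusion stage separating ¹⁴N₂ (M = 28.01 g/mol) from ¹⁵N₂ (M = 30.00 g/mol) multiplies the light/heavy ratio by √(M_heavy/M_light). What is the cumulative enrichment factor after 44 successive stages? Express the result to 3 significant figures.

After 44 stages the ratio has grown by (√(30.00/28.01))^44 = (30.00/28.01)^(44/2).
= 1.07105^22 = 4.53.

4.53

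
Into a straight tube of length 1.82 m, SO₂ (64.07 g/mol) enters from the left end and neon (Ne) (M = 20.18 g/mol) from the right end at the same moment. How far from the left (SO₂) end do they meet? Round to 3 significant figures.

0.654 m

The fronts meet when d_SO₂ + d_Ne = L with d_SO₂/d_Ne = √(M_Ne/M_SO₂) (Graham's law). Here √(M_Ne/M_SO₂) = √(20.18/64.07) = 0.5612.
With d_SO₂ + d_Ne = 1.82 m, d_Ne = 1.82/(1 + 0.5612) = 1.166 m.
d_SO₂ = 1.82 − 1.166 = 0.654 m.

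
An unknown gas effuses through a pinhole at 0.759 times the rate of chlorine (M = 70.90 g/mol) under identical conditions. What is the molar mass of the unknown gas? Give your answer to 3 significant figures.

By Graham's law, rate_X/rate_Cl₂ = √(M_Cl₂/M_X).
0.759 = √(70.90/M_X)
M_X = 70.90 / 0.759² = 70.90 / 0.5761 = 123 g/mol

123 g/mol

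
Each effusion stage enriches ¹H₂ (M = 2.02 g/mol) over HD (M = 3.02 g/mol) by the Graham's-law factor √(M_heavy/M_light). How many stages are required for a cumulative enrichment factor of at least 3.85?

7

Single-stage factor α = √(3.02/2.02), so ln α = ½ ln(1.49505) = 0.2011.
Need α^N ≥ 3.85 ⇒ N ≥ ln(3.85) / ln α = 1.348 / 0.2011 = 6.70.
Minimum whole number of stages: N = 7.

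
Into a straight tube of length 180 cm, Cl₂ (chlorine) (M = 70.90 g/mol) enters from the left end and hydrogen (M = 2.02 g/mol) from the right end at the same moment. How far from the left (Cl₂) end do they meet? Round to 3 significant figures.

26.0 cm

In equal time, each gas travels a distance ∝ its rate ∝ 1/√M, so d_Cl₂/d_H₂ = √(M_H₂/M_Cl₂) = √(2.02/70.90) = 0.1688.
With d_Cl₂ + d_H₂ = 180 cm, d_H₂ = 180/(1 + 0.1688) = 154.0 cm.
d_Cl₂ = 180 − 154.0 = 26.0 cm.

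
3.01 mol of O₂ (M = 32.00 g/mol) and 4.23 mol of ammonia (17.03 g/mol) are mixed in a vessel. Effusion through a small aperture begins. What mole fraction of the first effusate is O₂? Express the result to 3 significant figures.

Effusion rate of each component ∝ n_i/√M_i (partial pressure × 1/√M).
Mole fraction of O₂ in the effusate = (n_O₂/√M_O₂) / (n_O₂/√M_O₂ + n_NH₃/√M_NH₃)
= (3.01/√32.00) / (3.01/√32.00 + 4.23/√17.03) = 0.5321/(0.5321 + 1.025) = 0.342.

0.342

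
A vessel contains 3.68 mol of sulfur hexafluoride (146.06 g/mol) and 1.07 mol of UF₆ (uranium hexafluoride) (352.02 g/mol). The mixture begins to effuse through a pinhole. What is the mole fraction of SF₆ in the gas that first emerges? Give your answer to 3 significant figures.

0.842

Each component's effusion rate ∝ (its partial pressure)·(1/√M) ∝ n_i/√M_i.
Mole fraction of SF₆ in the effusate = (n_SF₆/√M_SF₆) / (n_SF₆/√M_SF₆ + n_UF₆/√M_UF₆)
= (3.68/√146.06) / (3.68/√146.06 + 1.07/√352.02) = 0.3045/(0.3045 + 0.05703) = 0.842.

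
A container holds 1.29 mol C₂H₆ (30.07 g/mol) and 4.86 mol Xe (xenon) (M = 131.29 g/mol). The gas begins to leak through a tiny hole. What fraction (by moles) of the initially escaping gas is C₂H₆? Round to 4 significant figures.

The effusion rate of species i is ∝ p_i/√M_i ∝ n_i/√M_i.
x_C₂H₆(eff) = (n_C₂H₆/√M_C₂H₆) / (n_C₂H₆/√M_C₂H₆ + n_Xe/√M_Xe)
= (1.29/√30.07) / (1.29/√30.07 + 4.86/√131.29) = 0.2352/(0.2352 + 0.4242) = 0.3568.

0.3568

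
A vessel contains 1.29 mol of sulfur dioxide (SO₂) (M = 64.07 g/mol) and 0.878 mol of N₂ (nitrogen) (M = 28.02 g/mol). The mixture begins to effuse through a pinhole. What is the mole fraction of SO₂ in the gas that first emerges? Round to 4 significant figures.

0.4928

Each component's effusion rate ∝ (its partial pressure)·(1/√M) ∝ n_i/√M_i.
x_SO₂(eff) = (n_SO₂/√M_SO₂) / (n_SO₂/√M_SO₂ + n_N₂/√M_N₂)
= (1.29/√64.07) / (1.29/√64.07 + 0.878/√28.02) = 0.1612/(0.1612 + 0.1659) = 0.4928.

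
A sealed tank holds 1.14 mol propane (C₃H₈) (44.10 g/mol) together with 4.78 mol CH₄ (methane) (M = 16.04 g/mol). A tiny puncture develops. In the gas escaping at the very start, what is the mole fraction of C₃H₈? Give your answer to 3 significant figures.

0.126

Each component's effusion rate ∝ (its partial pressure)·(1/√M) ∝ n_i/√M_i.
x_C₃H₈(eff) = (n_C₃H₈/√M_C₃H₈) / (n_C₃H₈/√M_C₃H₈ + n_CH₄/√M_CH₄)
= (1.14/√44.10) / (1.14/√44.10 + 4.78/√16.04) = 0.1717/(0.1717 + 1.194) = 0.126.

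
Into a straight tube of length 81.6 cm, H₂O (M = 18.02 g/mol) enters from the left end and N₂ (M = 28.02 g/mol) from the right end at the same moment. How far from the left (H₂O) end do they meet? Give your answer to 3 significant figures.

45.3 cm

The fronts meet when d_H₂O + d_N₂ = L with d_H₂O/d_N₂ = √(M_N₂/M_H₂O) (Graham's law). Here √(M_N₂/M_H₂O) = √(28.02/18.02) = 1.247.
With d_H₂O + d_N₂ = 81.6 cm, d_N₂ = 81.6/(1 + 1.247) = 36.32 cm.
d_H₂O = 81.6 − 36.32 = 45.3 cm.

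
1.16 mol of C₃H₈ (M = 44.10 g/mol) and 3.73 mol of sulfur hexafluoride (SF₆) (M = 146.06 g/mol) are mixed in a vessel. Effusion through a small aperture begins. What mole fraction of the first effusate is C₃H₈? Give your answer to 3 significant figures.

Each component's effusion rate ∝ (its partial pressure)·(1/√M) ∝ n_i/√M_i.
Mole fraction of C₃H₈ in the effusate = (n_C₃H₈/√M_C₃H₈) / (n_C₃H₈/√M_C₃H₈ + n_SF₆/√M_SF₆)
= (1.16/√44.10) / (1.16/√44.10 + 3.73/√146.06) = 0.1747/(0.1747 + 0.3086) = 0.361.

0.361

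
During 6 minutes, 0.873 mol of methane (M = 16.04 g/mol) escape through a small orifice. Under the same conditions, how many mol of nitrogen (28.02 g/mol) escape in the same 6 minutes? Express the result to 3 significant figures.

0.661 mol

Using Graham's law: rate_N₂/rate_CH₄ = √(M_CH₄/M_N₂) = √(16.04/28.02) = √0.5724 = 0.7566.
So the amount for N₂ is 0.873 × 0.7566 = 0.661 mol.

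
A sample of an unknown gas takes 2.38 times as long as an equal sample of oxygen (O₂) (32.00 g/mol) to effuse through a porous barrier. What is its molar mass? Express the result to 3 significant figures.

Graham's law gives t_X/t_O₂ = √(M_X/M_O₂).
2.38 = √(M_X/32.00)
M_X = 32.00 × 2.38² = 32.00 × 5.664 = 181 g/mol

181 g/mol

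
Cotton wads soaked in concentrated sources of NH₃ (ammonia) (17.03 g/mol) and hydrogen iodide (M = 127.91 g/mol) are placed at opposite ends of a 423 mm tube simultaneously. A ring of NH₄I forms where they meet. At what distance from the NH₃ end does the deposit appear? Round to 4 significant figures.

309.9 mm

Distances travelled in equal time are proportional to diffusion rates, so d_NH₃/d_HI = √(M_HI/M_NH₃) = √(127.91/17.03) = 2.741.
With d_NH₃ + d_HI = 423 mm, d_HI = 423/(1 + 2.741) = 113.1 mm.
d_NH₃ = 423 − 113.1 = 309.9 mm.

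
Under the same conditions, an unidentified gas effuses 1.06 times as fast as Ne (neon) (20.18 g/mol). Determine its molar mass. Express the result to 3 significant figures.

18.0 g/mol

Since effusion rate ∝ 1/√M, rate_X/rate_Ne = √(M_Ne/M_X).
1.06 = √(20.18/M_X)
M_X = 20.18 / 1.06² = 20.18 / 1.124 = 18.0 g/mol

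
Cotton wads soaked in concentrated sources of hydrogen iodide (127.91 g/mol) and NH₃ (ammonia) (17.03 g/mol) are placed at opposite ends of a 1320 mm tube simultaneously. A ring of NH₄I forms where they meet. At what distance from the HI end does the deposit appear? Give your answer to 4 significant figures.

352.9 mm

The fronts meet when d_HI + d_NH₃ = L with d_HI/d_NH₃ = √(M_NH₃/M_HI) (Graham's law). Here √(M_NH₃/M_HI) = √(17.03/127.91) = 0.3649.
With d_HI + d_NH₃ = 1320 mm, d_NH₃ = 1320/(1 + 0.3649) = 967.1 mm.
d_HI = 1320 − 967.1 = 352.9 mm.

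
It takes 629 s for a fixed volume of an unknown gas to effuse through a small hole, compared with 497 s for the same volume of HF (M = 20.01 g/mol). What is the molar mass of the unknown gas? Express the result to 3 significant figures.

32.1 g/mol

From Graham's law, t_X/t_HF = √(M_X/M_HF).
629/497 = 1.266 = √(M_X/20.01)
M_X = 20.01 × 1.266² = 20.01 × 1.602 = 32.1 g/mol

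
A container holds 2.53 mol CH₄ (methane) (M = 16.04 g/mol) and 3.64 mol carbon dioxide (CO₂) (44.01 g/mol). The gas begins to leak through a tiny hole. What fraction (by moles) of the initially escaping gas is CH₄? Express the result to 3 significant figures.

0.535

Effusion rate of each component ∝ n_i/√M_i (partial pressure × 1/√M).
x_CH₄(eff) = (n_CH₄/√M_CH₄) / (n_CH₄/√M_CH₄ + n_CO₂/√M_CO₂)
= (2.53/√16.04) / (2.53/√16.04 + 3.64/√44.01) = 0.6317/(0.6317 + 0.5487) = 0.535.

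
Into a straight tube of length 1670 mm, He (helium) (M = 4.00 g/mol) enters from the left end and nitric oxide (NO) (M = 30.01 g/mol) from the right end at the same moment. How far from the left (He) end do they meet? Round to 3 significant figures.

1220 mm

Graham's law gives d_He/d_NO = rate_He/rate_NO = √(M_NO/M_He) = √(30.01/4.00) = 2.739.
With d_He + d_NO = 1670 mm, d_NO = 1670/(1 + 2.739) = 446.6 mm.
d_He = 1670 − 446.6 = 1220 mm.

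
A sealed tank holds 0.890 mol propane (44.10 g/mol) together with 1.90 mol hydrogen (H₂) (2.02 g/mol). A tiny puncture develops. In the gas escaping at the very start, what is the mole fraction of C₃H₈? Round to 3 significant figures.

Rate_i ∝ x_i/√M_i (Graham's law weighted by mole fraction), so the effusate composition follows n_i/√M_i.
x_C₃H₈(eff) = (n_C₃H₈/√M_C₃H₈) / (n_C₃H₈/√M_C₃H₈ + n_H₂/√M_H₂)
= (0.890/√44.10) / (0.890/√44.10 + 1.90/√2.02) = 0.1340/(0.1340 + 1.337) = 0.0911.

0.0911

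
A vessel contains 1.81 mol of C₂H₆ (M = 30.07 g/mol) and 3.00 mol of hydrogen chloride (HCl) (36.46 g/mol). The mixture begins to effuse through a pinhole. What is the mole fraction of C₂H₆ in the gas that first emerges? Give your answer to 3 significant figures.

Each component's effusion rate ∝ (its partial pressure)·(1/√M) ∝ n_i/√M_i.
So x_C₂H₆ in the escaping gas = (n_C₂H₆/√M_C₂H₆) / Σ(n_i/√M_i)
= (1.81/√30.07) / (1.81/√30.07 + 3.00/√36.46) = 0.3301/(0.3301 + 0.4968) = 0.399.

0.399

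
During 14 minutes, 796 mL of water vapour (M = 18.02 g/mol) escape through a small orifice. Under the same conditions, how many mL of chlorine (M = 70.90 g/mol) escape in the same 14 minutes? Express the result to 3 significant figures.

401 mL

Since effusion rate ∝ 1/√M, rate_Cl₂/rate_H₂O = √(M_H₂O/M_Cl₂) = √(18.02/70.90) = √0.2542 = 0.5041.
So the volume for Cl₂ is 796 × 0.5041 = 401 mL.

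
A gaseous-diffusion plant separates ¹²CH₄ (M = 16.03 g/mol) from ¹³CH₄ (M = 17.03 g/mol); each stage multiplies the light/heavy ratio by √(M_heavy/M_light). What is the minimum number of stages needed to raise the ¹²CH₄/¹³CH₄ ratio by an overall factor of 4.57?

Per stage α = (17.03/16.03)^(1/2) = 1.06238^0.5, giving ln α = 0.03026.
Need α^N ≥ 4.57 ⇒ N ≥ ln(4.57) / ln α = 1.520 / 0.03026 = 50.22.
Minimum whole number of stages: N = 51.

51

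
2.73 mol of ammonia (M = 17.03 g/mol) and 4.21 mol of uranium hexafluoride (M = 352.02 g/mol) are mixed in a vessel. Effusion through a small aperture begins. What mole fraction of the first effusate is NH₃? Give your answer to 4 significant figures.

Effusion rate of each component ∝ n_i/√M_i (partial pressure × 1/√M).
x_NH₃(eff) = (n_NH₃/√M_NH₃) / (n_NH₃/√M_NH₃ + n_UF₆/√M_UF₆)
= (2.73/√17.03) / (2.73/√17.03 + 4.21/√352.02) = 0.6615/(0.6615 + 0.2244) = 0.7467.

0.7467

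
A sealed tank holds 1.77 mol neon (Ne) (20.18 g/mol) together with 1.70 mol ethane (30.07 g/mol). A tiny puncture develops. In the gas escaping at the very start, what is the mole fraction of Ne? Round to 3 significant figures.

The effusion rate of species i is ∝ p_i/√M_i ∝ n_i/√M_i.
Mole fraction of Ne in the effusate = (n_Ne/√M_Ne) / (n_Ne/√M_Ne + n_C₂H₆/√M_C₂H₆)
= (1.77/√20.18) / (1.77/√20.18 + 1.70/√30.07) = 0.3940/(0.3940 + 0.3100) = 0.560.

0.560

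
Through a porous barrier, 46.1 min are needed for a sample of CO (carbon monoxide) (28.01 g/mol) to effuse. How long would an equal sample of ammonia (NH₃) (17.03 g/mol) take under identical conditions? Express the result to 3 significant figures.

From Graham's law, t_NH₃/t_CO = √(M_NH₃/M_CO) = √(17.03/28.01) = √0.6080 = 0.7797.
So the time for NH₃ is 46.1 × 0.7797 = 35.9 min.

35.9 min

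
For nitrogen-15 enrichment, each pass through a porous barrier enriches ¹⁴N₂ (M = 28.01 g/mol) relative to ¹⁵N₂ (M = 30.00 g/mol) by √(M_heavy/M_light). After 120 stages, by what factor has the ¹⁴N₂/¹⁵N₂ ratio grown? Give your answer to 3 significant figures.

61.4

Overall factor = α^120 with α = √(30.00/28.01), i.e. (30.00/28.01)^(120/2).
= 1.07105^60 = 61.4.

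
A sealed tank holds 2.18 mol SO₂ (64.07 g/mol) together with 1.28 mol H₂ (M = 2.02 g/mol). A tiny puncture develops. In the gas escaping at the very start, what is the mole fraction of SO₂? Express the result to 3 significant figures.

0.232

Rate_i ∝ x_i/√M_i (Graham's law weighted by mole fraction), so the effusate composition follows n_i/√M_i.
x_SO₂(eff) = (n_SO₂/√M_SO₂) / (n_SO₂/√M_SO₂ + n_H₂/√M_H₂)
= (2.18/√64.07) / (2.18/√64.07 + 1.28/√2.02) = 0.2724/(0.2724 + 0.9006) = 0.232.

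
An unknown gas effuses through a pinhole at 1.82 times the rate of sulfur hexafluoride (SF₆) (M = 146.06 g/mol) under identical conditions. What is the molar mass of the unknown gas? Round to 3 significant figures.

44.1 g/mol

From Graham's law, rate_X/rate_SF₆ = √(M_SF₆/M_X).
1.82 = √(146.06/M_X)
M_X = 146.06 / 1.82² = 146.06 / 3.312 = 44.1 g/mol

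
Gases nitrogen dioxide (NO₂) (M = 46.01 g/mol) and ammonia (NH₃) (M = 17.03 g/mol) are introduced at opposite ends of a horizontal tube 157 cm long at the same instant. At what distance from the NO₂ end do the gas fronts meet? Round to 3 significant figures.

59.4 cm

In equal time, each gas travels a distance ∝ its rate ∝ 1/√M, so d_NO₂/d_NH₃ = √(M_NH₃/M_NO₂) = √(17.03/46.01) = 0.6084.
With d_NO₂ + d_NH₃ = 157 cm, d_NH₃ = 157/(1 + 0.6084) = 97.61 cm.
d_NO₂ = 157 − 97.61 = 59.4 cm.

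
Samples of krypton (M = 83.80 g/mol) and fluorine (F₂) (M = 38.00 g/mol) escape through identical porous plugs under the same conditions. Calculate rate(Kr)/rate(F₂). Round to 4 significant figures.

0.6734

From Graham's law, rate_Kr/rate_F₂ = √(M_F₂/M_Kr) = √(38.00/83.80) = √0.4535 = 0.6734.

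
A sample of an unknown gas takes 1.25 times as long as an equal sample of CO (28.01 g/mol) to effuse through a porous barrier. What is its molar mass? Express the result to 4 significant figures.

43.77 g/mol

From Graham's law, t_X/t_CO = √(M_X/M_CO).
1.25 = √(M_X/28.01)
M_X = 28.01 × 1.25² = 28.01 × 1.562 = 43.77 g/mol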